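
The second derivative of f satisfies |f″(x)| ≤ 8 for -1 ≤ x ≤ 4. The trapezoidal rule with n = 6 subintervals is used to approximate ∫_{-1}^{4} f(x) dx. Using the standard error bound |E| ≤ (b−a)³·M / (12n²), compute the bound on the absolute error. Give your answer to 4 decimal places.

2.3148

|E| ≤ (5)³·8 / (12·6²) = 1000/432 = 2.3148.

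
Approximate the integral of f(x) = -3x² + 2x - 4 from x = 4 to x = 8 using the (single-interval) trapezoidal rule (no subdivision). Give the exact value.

T = (b−a)/2 · [f(4) + f(8)] = 2·[(-44) + (-180)] = -448.

-448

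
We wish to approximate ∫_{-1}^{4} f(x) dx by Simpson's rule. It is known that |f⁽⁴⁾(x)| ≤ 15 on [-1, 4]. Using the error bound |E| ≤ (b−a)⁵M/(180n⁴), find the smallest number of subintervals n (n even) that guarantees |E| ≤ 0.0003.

Need 46875/(180n⁴) ≤ 0.0003.
n⁴ ≥ 46875/(180·0.0003) = 868056 ⇒ n ≥ 30.5237, so the smallest even n is 32. (n must be even for Simpson's rule.)

32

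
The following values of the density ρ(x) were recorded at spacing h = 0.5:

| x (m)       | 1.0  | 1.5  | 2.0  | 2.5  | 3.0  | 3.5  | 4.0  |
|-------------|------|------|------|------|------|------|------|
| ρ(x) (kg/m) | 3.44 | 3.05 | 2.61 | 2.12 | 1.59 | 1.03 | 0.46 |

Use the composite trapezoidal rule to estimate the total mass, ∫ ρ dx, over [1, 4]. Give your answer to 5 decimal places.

6.17500

h = 0.5, n = 6.
(h/2)·[y₀ + 2y₁ + 2y₂ + 2y₃ + 2y₄ + 2y₅ + y₆] = 0.25·(24.70) = 6.17500.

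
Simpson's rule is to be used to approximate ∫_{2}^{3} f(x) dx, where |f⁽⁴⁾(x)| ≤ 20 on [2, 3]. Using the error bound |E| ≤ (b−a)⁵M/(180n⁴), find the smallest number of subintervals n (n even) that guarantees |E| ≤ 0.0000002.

28

Need 20/(180n⁴) ≤ 0.0000002.
n⁴ ≥ 20/(180·0.0000002) = 555556 ⇒ n ≥ 27.3012, so the smallest even n is 28. (n must be even for Simpson's rule.)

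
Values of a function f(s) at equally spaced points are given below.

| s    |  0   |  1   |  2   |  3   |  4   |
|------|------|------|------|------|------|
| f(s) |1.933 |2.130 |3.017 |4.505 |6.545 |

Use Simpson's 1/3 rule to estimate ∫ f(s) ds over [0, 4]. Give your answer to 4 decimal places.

h = 1, n = 4.
(h/3)·[y₀ + 4y₁ + 2y₂ + 4y₃ + y₄] = 0.333333·(41.052) = 13.6840.

13.6840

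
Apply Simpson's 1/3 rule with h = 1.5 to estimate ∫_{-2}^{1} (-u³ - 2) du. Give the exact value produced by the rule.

-2.25

h = (1 − (-2))/2 = 1.5.
Nodes u₀,…,u₂ = -2, -0.5, 1.
f(u) = -u³ - 2: f₀=6, f₁=-1.875, f₂=-3.
(h/3)·[f₀ + 4f₁ + f₂] = 0.5·(-4.5) = -2.25.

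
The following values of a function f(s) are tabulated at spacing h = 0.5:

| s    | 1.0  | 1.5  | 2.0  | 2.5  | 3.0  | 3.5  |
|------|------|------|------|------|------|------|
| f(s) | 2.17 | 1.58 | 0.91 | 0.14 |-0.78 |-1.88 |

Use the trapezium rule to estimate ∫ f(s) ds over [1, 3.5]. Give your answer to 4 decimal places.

0.9975

h = 0.5, n = 5.
(h/2)·[y₀ + 2y₁ + 2y₂ + 2y₃ + 2y₄ + y₅] = 0.25·(3.99) = 0.9975.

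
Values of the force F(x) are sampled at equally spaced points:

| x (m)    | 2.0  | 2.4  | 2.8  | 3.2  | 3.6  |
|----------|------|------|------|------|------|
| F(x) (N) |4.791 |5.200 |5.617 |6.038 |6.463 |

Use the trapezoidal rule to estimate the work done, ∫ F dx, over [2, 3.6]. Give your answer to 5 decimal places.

h = 0.4, n = 4.
(h/2)·[y₀ + 2y₁ + 2y₂ + 2y₃ + y₄] = 0.2·(44.964) = 8.99280.

8.99280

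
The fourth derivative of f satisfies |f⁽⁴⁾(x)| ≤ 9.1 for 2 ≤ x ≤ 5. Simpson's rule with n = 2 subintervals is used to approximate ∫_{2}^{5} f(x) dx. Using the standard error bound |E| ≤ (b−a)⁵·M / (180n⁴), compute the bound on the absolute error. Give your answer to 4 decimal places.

0.7678

|E| ≤ (3)⁵·9.1 / (180·2⁴) = 2211.3/2880 = 0.7678.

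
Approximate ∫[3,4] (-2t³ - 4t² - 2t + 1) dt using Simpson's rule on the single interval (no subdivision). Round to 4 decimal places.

-142.8333

S = (b−a)/6 · [f(3) + 4f(3.5) + f(4)] = 0.166667·[(-95) + 4·(-140.75) + (-199)] = -142.8333.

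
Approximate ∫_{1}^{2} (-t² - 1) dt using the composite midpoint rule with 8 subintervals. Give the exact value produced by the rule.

h = (2 − 1)/8 = 0.125.
Midpoints m₁,…,m₈ = 1.0625, 1.1875, 1.3125, 1.4375, 1.5625, 1.6875, 1.8125, 1.9375.
f(m₁)=-2.12890625, f(m₂)=-2.41015625, f(m₃)=-2.72265625, f(m₄)=-3.06640625, f(m₅)=-3.44140625, f(m₆)=-3.84765625, f(m₇)=-4.28515625, f(m₈)=-4.75390625.
h·[f(m₁) + f(m₂) + f(m₃) + f(m₄) + f(m₅) + f(m₆) + f(m₇) + f(m₈)] = 0.125·(-26.65625) = -3.33203125.

-3.33203125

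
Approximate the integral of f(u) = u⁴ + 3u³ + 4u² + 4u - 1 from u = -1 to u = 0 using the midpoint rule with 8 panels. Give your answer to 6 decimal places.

h = (0 − (-1))/8 = 0.125.
Midpoints m₁,…,m₈ = -0.9375, -0.8125, -0.6875, -0.5625, -0.4375, -0.3125, -0.1875, -0.0625.
f(m₁)=-2.9338226318359375, f(m₂)=-2.7826995849609375, f(m₃)=-2.6108245849609375, f(m₄)=-2.4181976318359375, f(m₅)=-2.1989593505859375, f(m₆)=-1.9413909912109375, f(m₇)=-1.6279144287109375, f(m₈)=-1.2350921630859375.
h·[f(m₁) + f(m₂) + f(m₃) + f(m₄) + f(m₅) + f(m₆) + f(m₇) + f(m₈)] = 0.125·(-17.7489013671875) = -2.218613.

-2.218613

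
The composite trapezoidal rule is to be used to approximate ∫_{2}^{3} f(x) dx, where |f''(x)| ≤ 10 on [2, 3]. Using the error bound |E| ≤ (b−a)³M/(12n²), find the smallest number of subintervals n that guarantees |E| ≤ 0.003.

17

Need 10/(12n²) ≤ 0.003.
n² ≥ 10/(12·0.003) = 277.778 ⇒ n ≥ 16.6667, so the smallest n is 17.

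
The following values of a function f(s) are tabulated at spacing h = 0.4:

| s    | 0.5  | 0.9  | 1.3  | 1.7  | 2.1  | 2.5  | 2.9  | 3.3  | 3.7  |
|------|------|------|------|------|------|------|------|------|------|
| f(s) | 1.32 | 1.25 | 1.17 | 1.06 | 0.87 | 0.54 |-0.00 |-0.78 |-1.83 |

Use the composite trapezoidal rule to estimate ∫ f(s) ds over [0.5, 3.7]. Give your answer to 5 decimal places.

h = 0.4, n = 8.
(h/2)·[y₀ + 2y₁ + 2y₂ + 2y₃ + 2y₄ + 2y₅ + 2y₆ + 2y₇ + y₈] = 0.2·(7.71) = 1.54200.

1.54200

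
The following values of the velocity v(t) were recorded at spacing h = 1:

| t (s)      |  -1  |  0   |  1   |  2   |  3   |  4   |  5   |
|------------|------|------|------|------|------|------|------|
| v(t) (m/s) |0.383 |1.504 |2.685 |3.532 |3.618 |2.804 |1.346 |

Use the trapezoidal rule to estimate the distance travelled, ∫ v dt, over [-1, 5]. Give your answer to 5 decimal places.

h = 1, n = 6.
(h/2)·[y₀ + 2y₁ + 2y₂ + 2y₃ + 2y₄ + 2y₅ + y₆] = 0.5·(30.015) = 15.00750.

15.00750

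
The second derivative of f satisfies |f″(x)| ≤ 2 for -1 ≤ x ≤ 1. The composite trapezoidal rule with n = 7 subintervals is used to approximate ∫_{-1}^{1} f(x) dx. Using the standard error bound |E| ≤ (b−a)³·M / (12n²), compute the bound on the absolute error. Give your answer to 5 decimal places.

|E| ≤ (2)³·2 / (12·7²) = 16/588 = 0.02721.

0.02721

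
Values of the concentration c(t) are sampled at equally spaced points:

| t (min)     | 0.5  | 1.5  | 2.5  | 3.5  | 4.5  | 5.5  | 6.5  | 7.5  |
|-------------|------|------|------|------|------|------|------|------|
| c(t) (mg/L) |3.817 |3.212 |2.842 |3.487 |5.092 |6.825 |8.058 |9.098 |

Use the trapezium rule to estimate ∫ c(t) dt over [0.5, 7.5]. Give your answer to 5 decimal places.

h = 1, n = 7.
(h/2)·[y₀ + 2y₁ + 2y₂ + 2y₃ + 2y₄ + 2y₅ + 2y₆ + y₇] = 0.5·(71.947) = 35.97350.

35.97350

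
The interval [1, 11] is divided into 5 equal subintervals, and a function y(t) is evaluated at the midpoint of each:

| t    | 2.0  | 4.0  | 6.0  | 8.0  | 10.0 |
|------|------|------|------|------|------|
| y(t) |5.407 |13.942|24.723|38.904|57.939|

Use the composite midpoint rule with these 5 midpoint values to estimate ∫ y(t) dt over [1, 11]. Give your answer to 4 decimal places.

281.8300

h = 2, n = 5.
h·[y(m₁) + y(m₂) + y(m₃) + y(m₄) + y(m₅)] = 2·(140.915) = 281.8300.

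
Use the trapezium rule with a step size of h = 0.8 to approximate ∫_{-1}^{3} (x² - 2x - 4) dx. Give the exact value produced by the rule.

-14.24

h = (3 − (-1))/5 = 0.8.
Nodes x₀,…,x₅ = -1, -0.2, 0.6, 1.4, 2.2, 3.
f(x) = x² - 2x - 4: f₀=-1, f₁=-3.56, f₂=-4.84, f₃=-4.84, f₄=-3.56, f₅=-1.
(h/2)·[f₀ + 2f₁ + 2f₂ + 2f₃ + 2f₄ + f₅] = 0.4·(-35.6) = -14.24.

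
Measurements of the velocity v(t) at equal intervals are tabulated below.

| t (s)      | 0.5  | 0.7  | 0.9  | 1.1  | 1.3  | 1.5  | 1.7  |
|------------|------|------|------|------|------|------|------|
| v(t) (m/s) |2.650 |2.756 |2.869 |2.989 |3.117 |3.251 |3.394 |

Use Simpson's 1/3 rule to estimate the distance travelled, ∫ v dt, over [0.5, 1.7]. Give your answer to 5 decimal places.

h = 0.2, n = 6.
(h/3)·[y₀ + 4y₁ + 2y₂ + 4y₃ + 2y₄ + 4y₅ + y₆] = 0.066667·(54.000) = 3.60000.

3.60000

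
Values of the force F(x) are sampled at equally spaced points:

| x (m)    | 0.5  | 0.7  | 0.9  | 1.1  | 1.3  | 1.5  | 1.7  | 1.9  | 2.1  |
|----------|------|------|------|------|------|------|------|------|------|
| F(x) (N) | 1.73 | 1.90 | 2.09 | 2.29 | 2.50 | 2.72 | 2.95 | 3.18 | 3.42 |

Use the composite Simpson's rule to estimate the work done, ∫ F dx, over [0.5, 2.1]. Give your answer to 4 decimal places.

4.0393

h = 0.2, n = 8.
(h/3)·[y₀ + 4y₁ + 2y₂ + 4y₃ + 2y₄ + 4y₅ + 2y₆ + 4y₇ + y₈] = 0.066667·(60.59) = 4.0393.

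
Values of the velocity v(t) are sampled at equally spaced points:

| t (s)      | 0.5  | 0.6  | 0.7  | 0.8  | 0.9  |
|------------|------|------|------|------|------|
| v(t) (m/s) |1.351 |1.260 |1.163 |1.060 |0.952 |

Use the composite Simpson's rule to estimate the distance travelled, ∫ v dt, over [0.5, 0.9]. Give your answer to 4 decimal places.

h = 0.1, n = 4.
(h/3)·[y₀ + 4y₁ + 2y₂ + 4y₃ + y₄] = 0.033333·(13.909) = 0.4636.

0.4636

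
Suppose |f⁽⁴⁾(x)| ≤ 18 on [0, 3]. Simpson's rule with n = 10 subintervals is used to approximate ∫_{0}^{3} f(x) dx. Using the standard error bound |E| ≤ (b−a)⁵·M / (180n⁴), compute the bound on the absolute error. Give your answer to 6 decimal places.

0.002430

|E| ≤ (3)⁵·18 / (180·10⁴) = 4374/1800000 = 0.002430.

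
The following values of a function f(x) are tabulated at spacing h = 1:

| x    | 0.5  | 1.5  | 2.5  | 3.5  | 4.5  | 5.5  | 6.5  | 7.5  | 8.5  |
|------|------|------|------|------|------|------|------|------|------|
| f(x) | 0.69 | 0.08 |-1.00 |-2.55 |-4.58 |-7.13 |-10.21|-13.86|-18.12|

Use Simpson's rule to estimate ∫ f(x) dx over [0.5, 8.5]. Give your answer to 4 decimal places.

h = 1, n = 8.
(h/3)·[y₀ + 4y₁ + 2y₂ + 4y₃ + 2y₄ + 4y₅ + 2y₆ + 4y₇ + y₈] = 0.333333·(-142.85) = -47.6167.

-47.6167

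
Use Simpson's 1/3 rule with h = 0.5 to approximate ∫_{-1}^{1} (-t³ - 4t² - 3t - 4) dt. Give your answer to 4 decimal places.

h = (1 − (-1))/4 = 0.5.
Nodes t₀,…,t₄ = -1, -0.5, 0, 0.5, 1.
f(t) = -t³ - 4t² - 3t - 4: f₀=-4, f₁=-3.375, f₂=-4, f₃=-6.625, f₄=-12.
(h/3)·[f₀ + 4f₁ + 2f₂ + 4f₃ + f₄] = 0.166667·(-64) = -10.6667.

-10.6667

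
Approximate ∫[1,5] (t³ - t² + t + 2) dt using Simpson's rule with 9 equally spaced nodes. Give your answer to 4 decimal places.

134.6667

h = (5 − 1)/8 = 0.5.
Nodes t₀,…,t₈ = 1, 1.5, 2, 2.5, 3, 3.5, 4, 4.5, 5.
f(t) = t³ - t² + t + 2: f₀=3, f₁=4.625, f₂=8, f₃=13.875, f₄=23, f₅=36.125, f₆=54, f₇=77.375, f₈=107.
(h/3)·[f₀ + 4f₁ + 2f₂ + 4f₃ + 2f₄ + 4f₅ + 2f₆ + 4f₇ + f₈] = 0.166667·(808) = 134.6667.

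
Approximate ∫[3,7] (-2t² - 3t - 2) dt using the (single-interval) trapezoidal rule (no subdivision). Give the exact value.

T = (b−a)/2 · [f(3) + f(7)] = 2·[(-29) + (-121)] = -300.

-300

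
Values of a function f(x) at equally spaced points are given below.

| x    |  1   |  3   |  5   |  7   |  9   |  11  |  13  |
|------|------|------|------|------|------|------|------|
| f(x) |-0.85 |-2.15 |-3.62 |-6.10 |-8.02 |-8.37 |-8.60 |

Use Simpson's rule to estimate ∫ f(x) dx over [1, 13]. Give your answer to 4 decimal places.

h = 2, n = 6.
(h/3)·[y₀ + 4y₁ + 2y₂ + 4y₃ + 2y₄ + 4y₅ + y₆] = 0.666667·(-99.21) = -66.1400.

-66.1400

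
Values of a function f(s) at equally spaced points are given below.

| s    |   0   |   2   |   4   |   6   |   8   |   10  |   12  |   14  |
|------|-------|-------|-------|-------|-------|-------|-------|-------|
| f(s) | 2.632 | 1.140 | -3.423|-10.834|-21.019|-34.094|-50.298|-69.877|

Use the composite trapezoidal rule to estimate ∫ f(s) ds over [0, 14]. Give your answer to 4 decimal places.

h = 2, n = 7.
(h/2)·[y₀ + 2y₁ + 2y₂ + 2y₃ + 2y₄ + 2y₅ + 2y₆ + y₇] = 1·(-304.301) = -304.3010.

-304.3010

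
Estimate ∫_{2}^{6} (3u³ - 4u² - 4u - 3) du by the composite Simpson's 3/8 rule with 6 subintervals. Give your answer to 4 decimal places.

606.6667

h = (6 − 2)/6 = 0.666667.
Nodes u₀,…,u₆ = 2, 2.666667, 3.333333, 4, 4.666667, 5.333333, 6.
f(u) = 3u³ - 4u² - 4u - 3: f₀=-3, f₁=14.777778, f₂=50.333333, f₃=109, f₄=196.111111, f₅=317, f₆=477.
(3h/8)·[f₀ + 3f₁ + 3f₂ + 2f₃ + 3f₄ + 3f₅ + f₆] = 0.25·(2426.666667) = 606.6667.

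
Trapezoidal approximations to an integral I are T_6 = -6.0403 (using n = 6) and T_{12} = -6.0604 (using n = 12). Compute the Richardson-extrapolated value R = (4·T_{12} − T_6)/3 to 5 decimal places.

-6.06710

R = (4·T_{12} − T_6) / 3 = (4·(-6.0604) − (-6.0403))/3 = (-18.2013)/3 = -6.06710.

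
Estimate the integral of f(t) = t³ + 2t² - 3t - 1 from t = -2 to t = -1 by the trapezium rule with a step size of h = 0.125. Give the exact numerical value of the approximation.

h = (-1 − (-2))/8 = 0.125.
Nodes t₀,…,t₈ = -2, -1.875, -1.75, -1.625, -1.5, -1.375, -1.25, -1.125, -1.
f(t) = t³ + 2t² - 3t - 1: f₀=5, f₁=5.064453125, f₂=5.015625, f₃=4.865234375, f₄=4.625, f₅=4.306640625, f₆=3.921875, f₇=3.482421875, f₈=3.
(h/2)·[f₀ + 2f₁ + 2f₂ + 2f₃ + 2f₄ + 2f₅ + 2f₆ + 2f₇ + f₈] = 0.0625·(70.5625) = 4.41015625.

4.41015625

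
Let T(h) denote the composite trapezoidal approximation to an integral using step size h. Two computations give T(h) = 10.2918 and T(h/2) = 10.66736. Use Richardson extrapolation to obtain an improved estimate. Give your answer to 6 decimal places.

R = (4·T(h/2) − T(h)) / 3 = (4·10.66736 − 10.2918)/3 = (32.37764)/3 = 10.792547.

10.792547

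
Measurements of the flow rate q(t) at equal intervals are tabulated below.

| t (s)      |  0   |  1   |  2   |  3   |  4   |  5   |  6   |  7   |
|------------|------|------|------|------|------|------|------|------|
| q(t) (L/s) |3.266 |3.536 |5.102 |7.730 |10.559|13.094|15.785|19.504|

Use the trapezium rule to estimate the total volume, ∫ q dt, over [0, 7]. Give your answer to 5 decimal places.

h = 1, n = 7.
(h/2)·[y₀ + 2y₁ + 2y₂ + 2y₃ + 2y₄ + 2y₅ + 2y₆ + y₇] = 0.5·(134.382) = 67.19100.

67.19100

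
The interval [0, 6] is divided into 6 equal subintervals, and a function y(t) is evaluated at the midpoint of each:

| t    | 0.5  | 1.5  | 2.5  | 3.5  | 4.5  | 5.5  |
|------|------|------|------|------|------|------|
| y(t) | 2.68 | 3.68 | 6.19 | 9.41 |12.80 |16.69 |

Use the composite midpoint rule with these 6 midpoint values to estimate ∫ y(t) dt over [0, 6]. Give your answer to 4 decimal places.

51.4500

h = 1, n = 6.
h·[y(m₁) + y(m₂) + y(m₃) + y(m₄) + y(m₅) + y(m₆)] = 1·(51.45) = 51.4500.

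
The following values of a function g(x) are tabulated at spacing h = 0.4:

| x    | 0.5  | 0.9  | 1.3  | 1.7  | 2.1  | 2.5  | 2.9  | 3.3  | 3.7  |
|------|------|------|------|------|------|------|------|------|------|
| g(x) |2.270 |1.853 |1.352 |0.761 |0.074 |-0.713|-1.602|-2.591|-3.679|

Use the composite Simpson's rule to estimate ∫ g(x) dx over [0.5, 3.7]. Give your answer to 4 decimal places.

-0.6028

h = 0.4, n = 8.
(h/3)·[y₀ + 4y₁ + 2y₂ + 4y₃ + 2y₄ + 4y₅ + 2y₆ + 4y₇ + y₈] = 0.133333·(-4.521) = -0.6028.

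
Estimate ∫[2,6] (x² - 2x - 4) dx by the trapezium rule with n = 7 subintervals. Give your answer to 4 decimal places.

h = (6 − 2)/7 = 0.571429.
Nodes x₀,…,x₇ = 2, 2.571429, 3.142857, 3.714286, 4.285714, 4.857143, 5.428571, 6.
f(x) = x² - 2x - 4: f₀=-4, f₁=-2.530612, f₂=-0.408163, f₃=2.367347, f₄=5.795918, f₅=9.877551, f₆=14.612245, f₇=20.
(h/2)·[f₀ + 2f₁ + 2f₂ + 2f₃ + 2f₄ + 2f₅ + 2f₆ + f₇] = 0.285714·(75.428571) = 21.5510.

21.5510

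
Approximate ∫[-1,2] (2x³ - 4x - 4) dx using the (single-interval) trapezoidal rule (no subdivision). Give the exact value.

T = (b−a)/2 · [f(-1) + f(2)] = 1.5·[(-2) + 4] = 3.

3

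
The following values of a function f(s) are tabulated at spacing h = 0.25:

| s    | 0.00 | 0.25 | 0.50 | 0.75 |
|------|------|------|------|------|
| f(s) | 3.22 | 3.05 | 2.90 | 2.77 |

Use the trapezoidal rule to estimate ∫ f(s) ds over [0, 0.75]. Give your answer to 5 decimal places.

2.23625

h = 0.25, n = 3.
(h/2)·[y₀ + 2y₁ + 2y₂ + y₃] = 0.125·(17.89) = 2.23625.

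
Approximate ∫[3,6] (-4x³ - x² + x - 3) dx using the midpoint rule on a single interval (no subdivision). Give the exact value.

M = (b−a)·f(4.5) = 3·(-383.25) = -1149.75.

-1149.75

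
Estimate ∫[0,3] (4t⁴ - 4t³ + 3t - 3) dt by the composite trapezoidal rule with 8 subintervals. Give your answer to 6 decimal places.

h = (3 − 0)/8 = 0.375.
Nodes t₀,…,t₈ = 0, 0.375, 0.75, 1.125, 1.5, 1.875, 2.25, 2.625, 3.
f(t) = 4t⁴ - 4t³ + 3t - 3: f₀=-3, f₁=-2.0068359375, f₂=-1.171875, f₃=1.0869140625, f₄=8.25, f₅=25.6962890625, f₆=60.703125, f₇=122.4462890625, f₈=222.
(h/2)·[f₀ + 2f₁ + 2f₂ + 2f₃ + 2f₄ + 2f₅ + 2f₆ + 2f₇ + f₈] = 0.1875·(649.0078125) = 121.688965.

121.688965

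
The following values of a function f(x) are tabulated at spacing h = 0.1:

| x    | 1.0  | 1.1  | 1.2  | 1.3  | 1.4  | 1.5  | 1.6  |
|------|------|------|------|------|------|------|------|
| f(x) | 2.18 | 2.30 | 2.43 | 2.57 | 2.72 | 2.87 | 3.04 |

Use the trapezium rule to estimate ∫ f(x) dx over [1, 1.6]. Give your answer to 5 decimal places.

1.55000

h = 0.1, n = 6.
(h/2)·[y₀ + 2y₁ + 2y₂ + 2y₃ + 2y₄ + 2y₅ + y₆] = 0.05·(31.00) = 1.55000.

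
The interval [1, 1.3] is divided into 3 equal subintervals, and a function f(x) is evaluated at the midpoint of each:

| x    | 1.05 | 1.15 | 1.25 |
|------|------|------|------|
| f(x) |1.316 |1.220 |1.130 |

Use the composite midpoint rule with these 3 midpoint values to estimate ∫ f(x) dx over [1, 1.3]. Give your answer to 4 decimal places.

0.3666

h = 0.1, n = 3.
h·[y(m₁) + y(m₂) + y(m₃)] = 0.1·(3.666) = 0.3666.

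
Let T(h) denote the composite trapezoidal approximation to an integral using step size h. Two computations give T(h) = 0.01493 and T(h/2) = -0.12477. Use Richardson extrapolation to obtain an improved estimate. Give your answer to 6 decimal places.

R = (4·T(h/2) − T(h)) / 3 = (4·(-0.12477) − 0.01493)/3 = (-0.51401)/3 = -0.171337.

-0.171337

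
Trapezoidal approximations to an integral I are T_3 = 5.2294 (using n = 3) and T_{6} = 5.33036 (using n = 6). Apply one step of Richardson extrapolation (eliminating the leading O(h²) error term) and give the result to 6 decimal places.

R = (4·T_{6} − T_3) / 3 = (4·5.33036 − 5.2294)/3 = (16.09204)/3 = 5.364013.

5.364013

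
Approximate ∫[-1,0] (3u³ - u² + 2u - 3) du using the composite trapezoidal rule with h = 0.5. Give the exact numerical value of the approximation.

-5.3125

h = (0 − (-1))/2 = 0.5.
Nodes u₀,…,u₂ = -1, -0.5, 0.
f(u) = 3u³ - u² + 2u - 3: f₀=-9, f₁=-4.625, f₂=-3.
(h/2)·[f₀ + 2f₁ + f₂] = 0.25·(-21.25) = -5.3125.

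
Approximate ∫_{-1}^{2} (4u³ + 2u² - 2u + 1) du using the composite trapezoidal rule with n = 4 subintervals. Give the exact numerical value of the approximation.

h = (2 − (-1))/4 = 0.75.
Nodes u₀,…,u₄ = -1, -0.25, 0.5, 1.25, 2.
f(u) = 4u³ + 2u² - 2u + 1: f₀=1, f₁=1.5625, f₂=1, f₃=9.4375, f₄=37.
(h/2)·[f₀ + 2f₁ + 2f₂ + 2f₃ + f₄] = 0.375·(62) = 23.25.

23.25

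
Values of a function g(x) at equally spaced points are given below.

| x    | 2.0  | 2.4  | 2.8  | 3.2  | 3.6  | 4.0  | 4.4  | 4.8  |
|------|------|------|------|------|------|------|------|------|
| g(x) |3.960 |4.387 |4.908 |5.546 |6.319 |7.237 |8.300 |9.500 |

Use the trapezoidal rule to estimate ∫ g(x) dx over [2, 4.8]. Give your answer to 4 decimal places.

h = 0.4, n = 7.
(h/2)·[y₀ + 2y₁ + 2y₂ + 2y₃ + 2y₄ + 2y₅ + 2y₆ + y₇] = 0.2·(86.854) = 17.3708.

17.3708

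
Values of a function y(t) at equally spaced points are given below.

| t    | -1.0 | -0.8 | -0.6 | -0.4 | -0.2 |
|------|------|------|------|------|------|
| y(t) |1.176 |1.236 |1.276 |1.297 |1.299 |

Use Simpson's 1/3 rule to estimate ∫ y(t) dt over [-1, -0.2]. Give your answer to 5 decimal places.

h = 0.2, n = 4.
(h/3)·[y₀ + 4y₁ + 2y₂ + 4y₃ + y₄] = 0.066667·(15.159) = 1.01060.

1.01060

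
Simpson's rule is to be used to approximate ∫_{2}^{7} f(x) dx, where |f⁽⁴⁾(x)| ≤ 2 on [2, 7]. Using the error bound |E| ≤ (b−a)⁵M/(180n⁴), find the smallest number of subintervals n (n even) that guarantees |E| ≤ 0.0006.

16

Need 6250/(180n⁴) ≤ 0.0006.
n⁴ ≥ 6250/(180·0.0006) = 57870.4 ⇒ n ≥ 15.5101, so the smallest even n is 16. (n must be even for Simpson's rule.)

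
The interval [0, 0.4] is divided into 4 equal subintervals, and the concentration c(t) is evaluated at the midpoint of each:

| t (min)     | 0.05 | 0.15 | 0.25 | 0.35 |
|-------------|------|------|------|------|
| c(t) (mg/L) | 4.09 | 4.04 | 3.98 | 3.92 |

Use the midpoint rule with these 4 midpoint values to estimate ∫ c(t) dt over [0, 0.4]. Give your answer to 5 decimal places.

h = 0.1, n = 4.
h·[y(m₁) + y(m₂) + y(m₃) + y(m₄)] = 0.1·(16.03) = 1.60300.

1.60300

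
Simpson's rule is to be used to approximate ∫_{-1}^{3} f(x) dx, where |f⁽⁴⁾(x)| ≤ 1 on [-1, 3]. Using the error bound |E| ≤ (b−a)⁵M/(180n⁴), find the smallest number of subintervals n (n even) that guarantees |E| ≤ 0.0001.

16

Need 1024/(180n⁴) ≤ 0.0001.
n⁴ ≥ 1024/(180·0.0001) = 56888.9 ⇒ n ≥ 15.4439, so the smallest even n is 16. (n must be even for Simpson's rule.)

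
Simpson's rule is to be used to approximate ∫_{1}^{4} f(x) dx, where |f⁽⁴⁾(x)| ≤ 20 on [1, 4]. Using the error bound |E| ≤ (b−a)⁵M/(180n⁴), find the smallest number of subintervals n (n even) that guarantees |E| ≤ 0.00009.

Need 4860/(180n⁴) ≤ 0.00009.
n⁴ ≥ 4860/(180·0.00009) = 300000 ⇒ n ≥ 23.4035, so the smallest even n is 24. (n must be even for Simpson's rule.)

24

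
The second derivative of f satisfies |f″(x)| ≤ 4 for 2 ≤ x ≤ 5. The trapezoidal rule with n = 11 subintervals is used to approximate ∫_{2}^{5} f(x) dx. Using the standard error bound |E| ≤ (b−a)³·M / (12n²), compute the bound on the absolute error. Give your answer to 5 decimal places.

0.07438

|E| ≤ (3)³·4 / (12·11²) = 108/1452 = 0.07438.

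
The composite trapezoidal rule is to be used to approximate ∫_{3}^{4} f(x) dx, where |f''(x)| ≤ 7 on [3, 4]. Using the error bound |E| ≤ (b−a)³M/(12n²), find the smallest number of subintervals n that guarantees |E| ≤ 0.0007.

29

Need 7/(12n²) ≤ 0.0007.
n² ≥ 7/(12·0.0007) = 833.333 ⇒ n ≥ 28.8675, so the smallest n is 29.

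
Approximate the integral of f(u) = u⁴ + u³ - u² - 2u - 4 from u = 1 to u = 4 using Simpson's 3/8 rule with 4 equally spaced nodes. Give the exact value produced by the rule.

h = (4 − 1)/3 = 1.
Nodes u₀,…,u₃ = 1, 2, 3, 4.
f(u) = u⁴ + u³ - u² - 2u - 4: f₀=-5, f₁=12, f₂=89, f₃=292.
(3h/8)·[f₀ + 3f₁ + 3f₂ + f₃] = 0.375·(590) = 221.25.

221.25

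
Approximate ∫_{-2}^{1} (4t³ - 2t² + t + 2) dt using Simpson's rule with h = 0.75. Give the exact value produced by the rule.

h = (1 − (-2))/4 = 0.75.
Nodes t₀,…,t₄ = -2, -1.25, -0.5, 0.25, 1.
f(t) = 4t³ - 2t² + t + 2: f₀=-40, f₁=-10.1875, f₂=0.5, f₃=2.1875, f₄=5.
(h/3)·[f₀ + 4f₁ + 2f₂ + 4f₃ + f₄] = 0.25·(-66) = -16.5.

-16.5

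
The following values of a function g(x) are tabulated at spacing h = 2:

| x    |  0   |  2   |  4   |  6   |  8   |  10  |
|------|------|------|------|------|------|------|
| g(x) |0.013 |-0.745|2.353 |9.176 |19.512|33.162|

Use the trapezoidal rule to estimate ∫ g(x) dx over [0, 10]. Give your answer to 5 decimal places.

h = 2, n = 5.
(h/2)·[y₀ + 2y₁ + 2y₂ + 2y₃ + 2y₄ + y₅] = 1·(93.767) = 93.76700.

93.76700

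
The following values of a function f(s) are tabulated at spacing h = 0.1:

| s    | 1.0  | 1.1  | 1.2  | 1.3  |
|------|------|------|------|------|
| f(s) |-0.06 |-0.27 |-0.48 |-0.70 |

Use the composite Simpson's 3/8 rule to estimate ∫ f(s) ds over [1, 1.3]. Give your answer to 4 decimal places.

h = 0.1, n = 3.
(3h/8)·[y₀ + 3y₁ + 3y₂ + y₃] = 0.0375·(-3.01) = -0.1129.

-0.1129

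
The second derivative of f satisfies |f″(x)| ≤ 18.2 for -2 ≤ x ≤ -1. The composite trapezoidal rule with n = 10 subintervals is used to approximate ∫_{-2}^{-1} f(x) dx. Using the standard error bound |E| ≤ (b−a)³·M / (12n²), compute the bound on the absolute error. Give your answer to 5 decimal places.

0.01517

|E| ≤ (1)³·18.2 / (12·10²) = 18.2/1200 = 0.01517.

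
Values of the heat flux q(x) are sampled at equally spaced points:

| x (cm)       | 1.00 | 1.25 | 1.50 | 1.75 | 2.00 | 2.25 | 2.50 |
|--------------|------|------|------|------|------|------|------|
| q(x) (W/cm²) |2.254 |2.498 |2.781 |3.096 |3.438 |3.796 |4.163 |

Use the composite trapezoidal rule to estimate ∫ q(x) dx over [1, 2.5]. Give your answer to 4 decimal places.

4.7044

h = 0.25, n = 6.
(h/2)·[y₀ + 2y₁ + 2y₂ + 2y₃ + 2y₄ + 2y₅ + y₆] = 0.125·(37.635) = 4.7044.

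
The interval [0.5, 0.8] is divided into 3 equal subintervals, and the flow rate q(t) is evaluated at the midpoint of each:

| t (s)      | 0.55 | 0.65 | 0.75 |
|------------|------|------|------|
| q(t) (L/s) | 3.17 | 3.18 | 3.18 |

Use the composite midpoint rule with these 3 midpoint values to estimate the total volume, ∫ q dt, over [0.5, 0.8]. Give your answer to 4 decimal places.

0.9530

h = 0.1, n = 3.
h·[y(m₁) + y(m₂) + y(m₃)] = 0.1·(9.53) = 0.9530.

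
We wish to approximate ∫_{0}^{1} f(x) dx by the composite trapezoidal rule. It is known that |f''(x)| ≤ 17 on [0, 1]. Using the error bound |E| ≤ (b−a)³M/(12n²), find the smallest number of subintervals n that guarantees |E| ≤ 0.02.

Need 17/(12n²) ≤ 0.02.
n² ≥ 17/(12·0.02) = 70.8333 ⇒ n ≥ 8.4163, so the smallest n is 9.

9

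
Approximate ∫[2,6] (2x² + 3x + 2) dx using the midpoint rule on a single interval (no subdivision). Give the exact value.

184

M = (b−a)·f(4) = 4·(46) = 184.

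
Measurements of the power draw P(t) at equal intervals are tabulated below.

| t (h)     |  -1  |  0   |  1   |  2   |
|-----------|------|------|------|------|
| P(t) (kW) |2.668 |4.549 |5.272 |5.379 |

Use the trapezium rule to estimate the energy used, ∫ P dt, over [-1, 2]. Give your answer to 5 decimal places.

h = 1, n = 3.
(h/2)·[y₀ + 2y₁ + 2y₂ + y₃] = 0.5·(27.689) = 13.84450.

13.84450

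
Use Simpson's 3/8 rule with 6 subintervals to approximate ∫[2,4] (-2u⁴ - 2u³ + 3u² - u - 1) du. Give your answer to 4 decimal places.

-468.8148

h = (4 − 2)/6 = 0.333333.
Nodes u₀,…,u₆ = 2, 2.333333, 2.666667, 3, 3.333333, 3.666667, 4.
f(u) = -2u⁴ - 2u³ + 3u² - u - 1: f₀=-39, f₁=-71.691358, f₂=-121.395062, f₃=-193, f₄=-291.987654, f₅=-424.432099, f₆=-597.
(3h/8)·[f₀ + 3f₁ + 3f₂ + 2f₃ + 3f₄ + 3f₅ + f₆] = 0.125·(-3750.518519) = -468.8148.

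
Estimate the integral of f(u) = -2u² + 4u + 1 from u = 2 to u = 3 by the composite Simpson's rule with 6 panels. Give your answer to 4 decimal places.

h = (3 − 2)/6 = 0.166667.
Nodes u₀,…,u₆ = 2, 2.166667, 2.333333, 2.5, 2.666667, 2.833333, 3.
f(u) = -2u² + 4u + 1: f₀=1, f₁=0.277778, f₂=-0.555556, f₃=-1.5, f₄=-2.555556, f₅=-3.722222, f₆=-5.
(h/3)·[f₀ + 4f₁ + 2f₂ + 4f₃ + 2f₄ + 4f₅ + f₆] = 0.055556·(-30) = -1.6667.

-1.6667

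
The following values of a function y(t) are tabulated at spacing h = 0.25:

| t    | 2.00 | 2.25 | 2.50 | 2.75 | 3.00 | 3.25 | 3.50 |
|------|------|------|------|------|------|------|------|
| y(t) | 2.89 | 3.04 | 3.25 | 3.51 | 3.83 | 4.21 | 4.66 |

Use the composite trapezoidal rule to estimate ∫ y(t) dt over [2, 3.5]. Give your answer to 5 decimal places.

5.40375

h = 0.25, n = 6.
(h/2)·[y₀ + 2y₁ + 2y₂ + 2y₃ + 2y₄ + 2y₅ + y₆] = 0.125·(43.23) = 5.40375.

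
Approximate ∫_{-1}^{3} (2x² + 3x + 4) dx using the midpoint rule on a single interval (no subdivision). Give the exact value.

M = (b−a)·f(1) = 4·(9) = 36.

36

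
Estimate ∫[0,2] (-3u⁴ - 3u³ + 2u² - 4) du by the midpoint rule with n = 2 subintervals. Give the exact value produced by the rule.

h = (2 − 0)/2 = 1.
Midpoints m₁,…,m₂ = 0.5, 1.5.
f(m₁)=-4.0625, f(m₂)=-24.8125.
h·[f(m₁) + f(m₂)] = 1·(-28.875) = -28.875.

-28.875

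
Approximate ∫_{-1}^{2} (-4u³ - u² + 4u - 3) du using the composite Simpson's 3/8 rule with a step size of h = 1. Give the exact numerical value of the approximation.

-21

h = (2 − (-1))/3 = 1.
Nodes u₀,…,u₃ = -1, 0, 1, 2.
f(u) = -4u³ - u² + 4u - 3: f₀=-4, f₁=-3, f₂=-4, f₃=-31.
(3h/8)·[f₀ + 3f₁ + 3f₂ + f₃] = 0.375·(-56) = -21.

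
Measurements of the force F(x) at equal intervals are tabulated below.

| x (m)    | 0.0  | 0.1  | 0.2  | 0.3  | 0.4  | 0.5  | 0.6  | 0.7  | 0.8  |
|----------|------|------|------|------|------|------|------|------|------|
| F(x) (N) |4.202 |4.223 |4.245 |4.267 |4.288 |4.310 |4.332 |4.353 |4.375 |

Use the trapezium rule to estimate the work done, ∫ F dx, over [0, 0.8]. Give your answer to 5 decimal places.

3.43065

h = 0.1, n = 8.
(h/2)·[y₀ + 2y₁ + 2y₂ + 2y₃ + 2y₄ + 2y₅ + 2y₆ + 2y₇ + y₈] = 0.05·(68.613) = 3.43065.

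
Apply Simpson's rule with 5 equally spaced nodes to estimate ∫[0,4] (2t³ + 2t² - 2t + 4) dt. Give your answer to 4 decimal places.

h = (4 − 0)/4 = 1.
Nodes t₀,…,t₄ = 0, 1, 2, 3, 4.
f(t) = 2t³ + 2t² - 2t + 4: f₀=4, f₁=6, f₂=24, f₃=70, f₄=156.
(h/3)·[f₀ + 4f₁ + 2f₂ + 4f₃ + f₄] = 0.333333·(512) = 170.6667.

170.6667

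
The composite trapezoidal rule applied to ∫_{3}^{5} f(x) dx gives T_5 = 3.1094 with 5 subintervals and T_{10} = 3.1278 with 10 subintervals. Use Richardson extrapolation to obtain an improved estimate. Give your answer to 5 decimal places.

R = (4·T_{10} − T_5) / 3 = (4·3.1278 − 3.1094)/3 = (9.4018)/3 = 3.13393.

3.13393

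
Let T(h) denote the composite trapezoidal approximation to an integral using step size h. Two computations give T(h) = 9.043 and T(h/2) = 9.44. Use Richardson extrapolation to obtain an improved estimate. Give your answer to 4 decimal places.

R = (4·T(h/2) − T(h)) / 3 = (4·9.44 − 9.043)/3 = (28.717)/3 = 9.5723.

9.5723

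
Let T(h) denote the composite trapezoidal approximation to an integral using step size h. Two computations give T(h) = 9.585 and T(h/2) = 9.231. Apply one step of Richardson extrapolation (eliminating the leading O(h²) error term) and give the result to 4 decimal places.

R = (4·T(h/2) − T(h)) / 3 = (4·9.231 − 9.585)/3 = (27.339)/3 = 9.1130.

9.1130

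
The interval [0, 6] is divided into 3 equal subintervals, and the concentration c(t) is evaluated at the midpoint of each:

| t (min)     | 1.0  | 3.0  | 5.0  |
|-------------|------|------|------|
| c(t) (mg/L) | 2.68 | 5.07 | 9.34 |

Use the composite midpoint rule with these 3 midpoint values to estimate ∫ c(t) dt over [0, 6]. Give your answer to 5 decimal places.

34.18000

h = 2, n = 3.
h·[y(m₁) + y(m₂) + y(m₃)] = 2·(17.09) = 34.18000.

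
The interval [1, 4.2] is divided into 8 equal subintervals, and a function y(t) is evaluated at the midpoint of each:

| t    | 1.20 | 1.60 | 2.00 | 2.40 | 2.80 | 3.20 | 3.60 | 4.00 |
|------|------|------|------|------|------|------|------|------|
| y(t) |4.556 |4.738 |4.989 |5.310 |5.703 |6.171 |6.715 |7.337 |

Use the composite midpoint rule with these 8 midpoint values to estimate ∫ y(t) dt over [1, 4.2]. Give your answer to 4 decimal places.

18.2076

h = 0.4, n = 8.
h·[y(m₁) + y(m₂) + y(m₃) + y(m₄) + y(m₅) + y(m₆) + y(m₇) + y(m₈)] = 0.4·(45.519) = 18.2076.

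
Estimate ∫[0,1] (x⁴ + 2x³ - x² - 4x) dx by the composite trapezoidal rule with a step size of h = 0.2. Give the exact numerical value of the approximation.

-1.60672

h = (1 − 0)/5 = 0.2.
Nodes x₀,…,x₅ = 0, 0.2, 0.4, 0.6, 0.8, 1.
f(x) = x⁴ + 2x³ - x² - 4x: f₀=0, f₁=-0.8224, f₂=-1.6064, f₃=-2.1984, f₄=-2.4064, f₅=-2.
(h/2)·[f₀ + 2f₁ + 2f₂ + 2f₃ + 2f₄ + f₅] = 0.1·(-16.0672) = -1.60672.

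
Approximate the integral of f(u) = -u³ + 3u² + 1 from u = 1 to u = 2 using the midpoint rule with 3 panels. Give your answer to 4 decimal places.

h = (2 − 1)/3 = 0.333333.
Midpoints m₁,…,m₃ = 1.166667, 1.5, 1.833333.
f(m₁)=3.495370, f(m₂)=4.375, f(m₃)=4.921296.
h·[f(m₁) + f(m₂) + f(m₃)] = 0.333333·(12.791667) = 4.2639.

4.2639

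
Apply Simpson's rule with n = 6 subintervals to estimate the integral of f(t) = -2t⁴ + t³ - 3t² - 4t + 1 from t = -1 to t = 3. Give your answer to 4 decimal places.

h = (3 − (-1))/6 = 0.666667.
Nodes t₀,…,t₆ = -1, -0.333333, 0.333333, 1, 1.666667, 2.333333, 3.
f(t) = -2t⁴ + t³ - 3t² - 4t + 1: f₀=-1, f₁=1.938272, f₂=-0.654321, f₃=-7, f₄=-24.802469, f₅=-71.246914, f₆=-173.
(h/3)·[f₀ + 4f₁ + 2f₂ + 4f₃ + 2f₄ + 4f₅ + f₆] = 0.222222·(-530.148148) = -117.8107.

-117.8107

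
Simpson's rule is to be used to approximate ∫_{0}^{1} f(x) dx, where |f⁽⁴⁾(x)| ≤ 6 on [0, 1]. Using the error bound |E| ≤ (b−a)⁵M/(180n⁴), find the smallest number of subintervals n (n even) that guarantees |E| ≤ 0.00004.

Need 6/(180n⁴) ≤ 0.00004.
n⁴ ≥ 6/(180·0.00004) = 833.333 ⇒ n ≥ 5.3728, so the smallest even n is 6. (n must be even for Simpson's rule.)

6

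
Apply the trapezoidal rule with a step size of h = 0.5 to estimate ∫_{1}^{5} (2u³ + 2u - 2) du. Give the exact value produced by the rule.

331

h = (5 − 1)/8 = 0.5.
Nodes u₀,…,u₈ = 1, 1.5, 2, 2.5, 3, 3.5, 4, 4.5, 5.
f(u) = 2u³ + 2u - 2: f₀=2, f₁=7.75, f₂=18, f₃=34.25, f₄=58, f₅=90.75, f₆=134, f₇=189.25, f₈=258.
(h/2)·[f₀ + 2f₁ + 2f₂ + 2f₃ + 2f₄ + 2f₅ + 2f₆ + 2f₇ + f₈] = 0.25·(1324) = 331.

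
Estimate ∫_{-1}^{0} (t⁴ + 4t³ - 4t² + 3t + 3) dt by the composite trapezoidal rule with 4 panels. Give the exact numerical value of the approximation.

h = (0 − (-1))/4 = 0.25.
Nodes t₀,…,t₄ = -1, -0.75, -0.5, -0.25, 0.
f(t) = t⁴ + 4t³ - 4t² + 3t + 3: f₀=-7, f₁=-2.87109375, f₂=0.0625, f₃=1.94140625, f₄=3.
(h/2)·[f₀ + 2f₁ + 2f₂ + 2f₃ + f₄] = 0.125·(-5.734375) = -0.716796875.

-0.716796875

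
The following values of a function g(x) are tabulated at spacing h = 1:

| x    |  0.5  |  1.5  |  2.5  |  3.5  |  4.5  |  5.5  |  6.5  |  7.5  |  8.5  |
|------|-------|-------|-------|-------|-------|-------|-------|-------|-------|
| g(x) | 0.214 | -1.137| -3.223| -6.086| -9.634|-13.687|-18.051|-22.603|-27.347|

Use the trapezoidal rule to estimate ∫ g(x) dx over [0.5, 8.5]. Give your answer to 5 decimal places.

-87.98750

h = 1, n = 8.
(h/2)·[y₀ + 2y₁ + 2y₂ + 2y₃ + 2y₄ + 2y₅ + 2y₆ + 2y₇ + y₈] = 0.5·(-175.975) = -87.98750.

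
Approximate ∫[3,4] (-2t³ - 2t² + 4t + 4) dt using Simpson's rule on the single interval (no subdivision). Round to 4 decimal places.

-94.1667

S = (b−a)/6 · [f(3) + 4f(3.5) + f(4)] = 0.166667·[(-56) + 4·(-92.25) + (-140)] = -94.1667.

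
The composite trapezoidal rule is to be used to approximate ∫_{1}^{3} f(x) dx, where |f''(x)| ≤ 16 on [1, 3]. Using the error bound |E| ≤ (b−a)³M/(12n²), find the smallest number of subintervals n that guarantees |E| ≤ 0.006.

Need 128/(12n²) ≤ 0.006.
n² ≥ 128/(12·0.006) = 1777.78 ⇒ n ≥ 42.1637, so the smallest n is 43.

43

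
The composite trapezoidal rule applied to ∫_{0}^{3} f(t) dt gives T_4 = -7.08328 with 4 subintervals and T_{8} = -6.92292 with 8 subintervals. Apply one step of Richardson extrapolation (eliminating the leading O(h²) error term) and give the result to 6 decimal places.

R = (4·T_{8} − T_4) / 3 = (4·(-6.92292) − (-7.08328))/3 = (-20.60840)/3 = -6.869467.

-6.869467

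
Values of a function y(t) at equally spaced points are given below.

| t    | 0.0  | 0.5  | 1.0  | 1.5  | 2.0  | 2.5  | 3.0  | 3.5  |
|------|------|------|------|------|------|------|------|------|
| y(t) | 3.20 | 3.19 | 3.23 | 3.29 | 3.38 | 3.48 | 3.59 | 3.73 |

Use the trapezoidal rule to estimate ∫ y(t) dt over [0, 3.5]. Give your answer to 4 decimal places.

11.8125

h = 0.5, n = 7.
(h/2)·[y₀ + 2y₁ + 2y₂ + 2y₃ + 2y₄ + 2y₅ + 2y₆ + y₇] = 0.25·(47.25) = 11.8125.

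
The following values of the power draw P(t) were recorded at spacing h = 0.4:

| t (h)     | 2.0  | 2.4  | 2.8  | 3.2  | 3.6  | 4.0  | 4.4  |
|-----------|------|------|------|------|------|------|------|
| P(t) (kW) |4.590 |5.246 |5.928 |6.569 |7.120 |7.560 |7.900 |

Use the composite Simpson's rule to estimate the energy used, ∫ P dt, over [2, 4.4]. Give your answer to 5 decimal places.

15.47813

h = 0.4, n = 6.
(h/3)·[y₀ + 4y₁ + 2y₂ + 4y₃ + 2y₄ + 4y₅ + y₆] = 0.133333·(116.086) = 15.47813.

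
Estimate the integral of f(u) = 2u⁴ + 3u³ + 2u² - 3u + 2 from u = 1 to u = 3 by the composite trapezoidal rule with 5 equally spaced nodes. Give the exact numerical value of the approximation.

172.125

h = (3 − 1)/4 = 0.5.
Nodes u₀,…,u₄ = 1, 1.5, 2, 2.5, 3.
f(u) = 2u⁴ + 3u³ + 2u² - 3u + 2: f₀=6, f₁=22.25, f₂=60, f₃=132, f₄=254.
(h/2)·[f₀ + 2f₁ + 2f₂ + 2f₃ + f₄] = 0.25·(688.5) = 172.125.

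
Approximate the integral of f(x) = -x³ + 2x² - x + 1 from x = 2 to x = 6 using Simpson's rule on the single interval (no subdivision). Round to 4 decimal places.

-193.3333

S = (b−a)/6 · [f(2) + 4f(4) + f(6)] = 0.666667·[(-1) + 4·(-35) + (-149)] = -193.3333.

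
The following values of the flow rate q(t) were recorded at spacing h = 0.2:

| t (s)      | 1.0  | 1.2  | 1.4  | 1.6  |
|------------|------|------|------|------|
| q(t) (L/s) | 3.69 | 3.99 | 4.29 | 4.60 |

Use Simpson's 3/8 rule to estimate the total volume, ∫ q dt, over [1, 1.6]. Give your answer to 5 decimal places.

h = 0.2, n = 3.
(3h/8)·[y₀ + 3y₁ + 3y₂ + y₃] = 0.075·(33.13) = 2.48475.

2.48475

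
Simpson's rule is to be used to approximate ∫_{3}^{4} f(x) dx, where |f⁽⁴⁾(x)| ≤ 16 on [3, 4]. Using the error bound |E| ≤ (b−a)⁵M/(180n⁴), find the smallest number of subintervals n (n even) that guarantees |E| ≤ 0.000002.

16

Need 16/(180n⁴) ≤ 0.000002.
n⁴ ≥ 16/(180·0.000002) = 44444.4 ⇒ n ≥ 14.5196, so the smallest even n is 16. (n must be even for Simpson's rule.)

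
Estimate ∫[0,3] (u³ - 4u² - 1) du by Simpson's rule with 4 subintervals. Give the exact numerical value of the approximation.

h = (3 − 0)/4 = 0.75.
Nodes u₀,…,u₄ = 0, 0.75, 1.5, 2.25, 3.
f(u) = u³ - 4u² - 1: f₀=-1, f₁=-2.828125, f₂=-6.625, f₃=-9.859375, f₄=-10.
(h/3)·[f₀ + 4f₁ + 2f₂ + 4f₃ + f₄] = 0.25·(-75) = -18.75.

-18.75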